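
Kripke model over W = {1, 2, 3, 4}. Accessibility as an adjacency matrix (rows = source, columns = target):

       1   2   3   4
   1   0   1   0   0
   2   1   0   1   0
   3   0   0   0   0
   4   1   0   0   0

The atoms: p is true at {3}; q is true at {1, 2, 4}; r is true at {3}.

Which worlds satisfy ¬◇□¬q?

1: ◇□¬q is F. ✓
2: ◇□¬q is T. ✗
3: ◇□¬q is F. ✓
4: ◇□¬q is F. ✓

{1, 3, 4}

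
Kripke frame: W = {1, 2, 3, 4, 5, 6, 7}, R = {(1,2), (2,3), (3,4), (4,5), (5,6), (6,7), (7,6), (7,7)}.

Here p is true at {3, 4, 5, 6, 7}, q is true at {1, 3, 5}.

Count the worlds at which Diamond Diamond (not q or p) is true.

1: successors {2}; Diamond (not q or p) there: 2:T. ✓
2: successors {3}; Diamond (not q or p) there: 3:T. ✓
3: successors {4}; Diamond (not q or p) there: 4:T. ✓
4: successors {5}; Diamond (not q or p) there: 5:T. ✓
5: successors {6}; Diamond (not q or p) there: 6:T. ✓
6: successors {7}; Diamond (not q or p) there: 7:T. ✓
7: successors {6, 7}; Diamond (not q or p) there: 6:T, 7:T. ✓
Satisfying worlds: {1, 2, 3, 4, 5, 6, 7}.

7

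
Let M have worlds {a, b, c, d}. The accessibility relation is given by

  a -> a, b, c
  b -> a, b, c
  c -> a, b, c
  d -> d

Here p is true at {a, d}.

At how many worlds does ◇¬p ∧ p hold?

1

a: ◇¬p is T, p is T. ✓
b: ◇¬p is T, p is F. ✗
c: ◇¬p is T, p is F. ✗
d: ◇¬p is F, p is T. ✗
Satisfying worlds: {a}.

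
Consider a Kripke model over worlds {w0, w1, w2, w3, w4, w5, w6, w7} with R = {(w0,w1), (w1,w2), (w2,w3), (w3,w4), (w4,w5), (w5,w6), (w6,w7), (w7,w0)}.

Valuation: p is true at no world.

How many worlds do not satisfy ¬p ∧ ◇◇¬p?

w0: ¬p is T, ◇◇¬p is T. ✓
w1: ¬p is T, ◇◇¬p is T. ✓
w2: ¬p is T, ◇◇¬p is T. ✓
w3: ¬p is T, ◇◇¬p is T. ✓
w4: ¬p is T, ◇◇¬p is T. ✓
w5: ¬p is T, ◇◇¬p is T. ✓
w6: ¬p is T, ◇◇¬p is T. ✓
w7: ¬p is T, ◇◇¬p is T. ✓
Satisfying worlds: {w0, w1, w2, w3, w4, w5, w6, w7}.
So ¬p ∧ ◇◇¬p fails at the other 0 worlds.

0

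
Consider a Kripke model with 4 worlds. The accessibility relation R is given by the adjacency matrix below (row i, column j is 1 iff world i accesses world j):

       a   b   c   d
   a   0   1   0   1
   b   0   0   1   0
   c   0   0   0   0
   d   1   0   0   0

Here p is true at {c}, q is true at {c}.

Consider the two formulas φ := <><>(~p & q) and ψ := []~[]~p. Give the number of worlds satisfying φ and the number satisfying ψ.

For <><>(~p & q):
a: successors {b, d}; <>(~p & q) there: b:F, d:F. ✗
b: successors {c}; <>(~p & q) there: c:F. ✗
c: no successors, so <><>(~p & q) fails. ✗
d: successors {a}; <>(~p & q) there: a:F. ✗
— 0 worlds.
For []~[]~p:
a: successors {b, d}; ~[]~p there: b:T, d:F. ✗
b: successors {c}; ~[]~p there: c:F. ✗
c: no successors, so []~[]~p holds vacuously. ✓
d: successors {a}; ~[]~p there: a:F. ✗
— 1 world.

0 and 1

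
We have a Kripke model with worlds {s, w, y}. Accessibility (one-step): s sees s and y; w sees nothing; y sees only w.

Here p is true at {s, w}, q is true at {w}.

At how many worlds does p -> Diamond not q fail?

s: p is T, Diamond not q is T. ✓
w: p is T, Diamond not q is F. ✗
y: p is F, Diamond not q is F. ✓
Satisfying worlds: {s, y}.
So p -> Diamond not q fails at the other 1 world.

1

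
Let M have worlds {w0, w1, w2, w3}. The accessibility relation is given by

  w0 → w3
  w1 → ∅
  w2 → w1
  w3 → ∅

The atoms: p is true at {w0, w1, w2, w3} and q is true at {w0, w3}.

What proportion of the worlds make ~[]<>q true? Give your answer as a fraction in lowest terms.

1/2

w0: []<>q is F. ✓
w1: []<>q is T. ✗
w2: []<>q is F. ✓
w3: []<>q is T. ✗
That's 2 of 4 worlds, so 2/4 = 1/2.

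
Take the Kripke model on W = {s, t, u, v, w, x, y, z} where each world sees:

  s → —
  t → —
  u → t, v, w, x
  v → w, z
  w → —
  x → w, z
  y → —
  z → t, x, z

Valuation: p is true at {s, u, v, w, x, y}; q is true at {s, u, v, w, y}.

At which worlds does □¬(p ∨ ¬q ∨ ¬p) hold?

{s, t, w, y}

s: no successors, so □¬(p ∨ ¬q ∨ ¬p) holds vacuously. ✓
t: no successors, so □¬(p ∨ ¬q ∨ ¬p) holds vacuously. ✓
u: successors {t, v, w, x}; ¬(p ∨ ¬q ∨ ¬p) there: t:F, v:F, w:F, x:F. ✗
v: successors {w, z}; ¬(p ∨ ¬q ∨ ¬p) there: w:F, z:F. ✗
w: no successors, so □¬(p ∨ ¬q ∨ ¬p) holds vacuously. ✓
x: successors {w, z}; ¬(p ∨ ¬q ∨ ¬p) there: w:F, z:F. ✗
y: no successors, so □¬(p ∨ ¬q ∨ ¬p) holds vacuously. ✓
z: successors {t, x, z}; ¬(p ∨ ¬q ∨ ¬p) there: t:F, x:F, z:F. ✗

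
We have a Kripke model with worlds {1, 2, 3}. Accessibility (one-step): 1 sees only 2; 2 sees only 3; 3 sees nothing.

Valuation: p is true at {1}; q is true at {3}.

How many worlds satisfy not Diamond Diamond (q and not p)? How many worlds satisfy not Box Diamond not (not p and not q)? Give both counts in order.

2 and 1

For not Diamond Diamond (q and not p):
1: Diamond Diamond (q and not p) is T. ✗
2: Diamond Diamond (q and not p) is F. ✓
3: Diamond Diamond (q and not p) is F. ✓
— 2 worlds.
For not Box Diamond not (not p and not q):
1: Box Diamond not (not p and not q) is T. ✗
2: Box Diamond not (not p and not q) is F. ✓
3: Box Diamond not (not p and not q) is T. ✗
— 1 world.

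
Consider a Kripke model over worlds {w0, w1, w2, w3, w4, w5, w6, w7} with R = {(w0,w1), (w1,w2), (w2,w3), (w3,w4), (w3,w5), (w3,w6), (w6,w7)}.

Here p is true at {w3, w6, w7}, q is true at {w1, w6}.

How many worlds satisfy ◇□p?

3

w0: successors {w1}; □p there: w1:F. ✗
w1: successors {w2}; □p there: w2:T. ✓
w2: successors {w3}; □p there: w3:F. ✗
w3: successors {w4, w5, w6}; □p there: w4:T, w5:T, w6:T. ✓
w4: no successors, so ◇□p fails. ✗
w5: no successors, so ◇□p fails. ✗
w6: successors {w7}; □p there: w7:T. ✓
w7: no successors, so ◇□p fails. ✗
Satisfying worlds: {w1, w3, w6}.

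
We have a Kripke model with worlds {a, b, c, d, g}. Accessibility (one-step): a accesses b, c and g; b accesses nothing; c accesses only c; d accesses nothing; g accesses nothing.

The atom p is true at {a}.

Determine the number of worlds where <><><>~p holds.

a: successors {b, c, g}; <><>~p there: b:F, c:T, g:F. ✓
b: no successors, so <><><>~p fails. ✗
c: successors {c}; <><>~p there: c:T. ✓
d: no successors, so <><><>~p fails. ✗
g: no successors, so <><><>~p fails. ✗
Satisfying worlds: {a, c}.

2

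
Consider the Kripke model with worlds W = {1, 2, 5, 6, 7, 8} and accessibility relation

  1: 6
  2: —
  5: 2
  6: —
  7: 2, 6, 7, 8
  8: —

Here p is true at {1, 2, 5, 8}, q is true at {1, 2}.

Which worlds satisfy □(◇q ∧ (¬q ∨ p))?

{2, 6, 8}

1: successors {6}; ◇q ∧ (¬q ∨ p) there: 6:F. ✗
2: no successors, so □(◇q ∧ (¬q ∨ p)) holds vacuously. ✓
5: successors {2}; ◇q ∧ (¬q ∨ p) there: 2:F. ✗
6: no successors, so □(◇q ∧ (¬q ∨ p)) holds vacuously. ✓
7: successors {2, 6, 7, 8}; ◇q ∧ (¬q ∨ p) there: 2:F, 6:F, 7:T, 8:F. ✗
8: no successors, so □(◇q ∧ (¬q ∨ p)) holds vacuously. ✓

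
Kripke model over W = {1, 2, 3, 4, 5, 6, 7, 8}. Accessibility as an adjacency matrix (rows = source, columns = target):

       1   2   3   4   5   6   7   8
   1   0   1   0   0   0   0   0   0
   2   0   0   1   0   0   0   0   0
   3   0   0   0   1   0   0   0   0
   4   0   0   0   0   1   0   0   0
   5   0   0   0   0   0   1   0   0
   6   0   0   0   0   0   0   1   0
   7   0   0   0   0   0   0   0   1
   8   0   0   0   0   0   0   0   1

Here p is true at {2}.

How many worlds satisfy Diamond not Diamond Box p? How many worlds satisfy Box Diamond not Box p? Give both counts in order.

For Diamond not Diamond Box p:
1: successors {2}; not Diamond Box p there: 2:T. ✓
2: successors {3}; not Diamond Box p there: 3:T. ✓
3: successors {4}; not Diamond Box p there: 4:T. ✓
4: successors {5}; not Diamond Box p there: 5:T. ✓
5: successors {6}; not Diamond Box p there: 6:T. ✓
6: successors {7}; not Diamond Box p there: 7:T. ✓
7: successors {8}; not Diamond Box p there: 8:T. ✓
8: successors {8}; not Diamond Box p there: 8:T. ✓
— 8 worlds.
For Box Diamond not Box p:
1: successors {2}; Diamond not Box p there: 2:T. ✓
2: successors {3}; Diamond not Box p there: 3:T. ✓
3: successors {4}; Diamond not Box p there: 4:T. ✓
4: successors {5}; Diamond not Box p there: 5:T. ✓
5: successors {6}; Diamond not Box p there: 6:T. ✓
6: successors {7}; Diamond not Box p there: 7:T. ✓
7: successors {8}; Diamond not Box p there: 8:T. ✓
8: successors {8}; Diamond not Box p there: 8:T. ✓
— 8 worlds.

8 and 8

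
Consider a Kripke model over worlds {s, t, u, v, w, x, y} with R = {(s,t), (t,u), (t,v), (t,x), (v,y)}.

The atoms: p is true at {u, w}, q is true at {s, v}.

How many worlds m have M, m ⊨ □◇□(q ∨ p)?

5

s: successors {t}; ◇□(q ∨ p) there: t:T. ✓
t: successors {u, v, x}; ◇□(q ∨ p) there: u:F, v:T, x:F. ✗
u: no successors, so □◇□(q ∨ p) holds vacuously. ✓
v: successors {y}; ◇□(q ∨ p) there: y:F. ✗
w: no successors, so □◇□(q ∨ p) holds vacuously. ✓
x: no successors, so □◇□(q ∨ p) holds vacuously. ✓
y: no successors, so □◇□(q ∨ p) holds vacuously. ✓
Satisfying worlds: {s, u, w, x, y}.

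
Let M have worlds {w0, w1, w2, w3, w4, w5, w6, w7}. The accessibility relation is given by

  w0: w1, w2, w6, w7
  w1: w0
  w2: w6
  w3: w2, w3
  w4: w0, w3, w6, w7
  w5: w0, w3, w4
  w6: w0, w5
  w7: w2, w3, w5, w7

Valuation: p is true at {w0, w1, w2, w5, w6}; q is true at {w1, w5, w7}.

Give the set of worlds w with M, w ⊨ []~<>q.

{w3}

w0: successors {w1, w2, w6, w7}; ~<>q there: w1:T, w2:T, w6:F, w7:F. ✗
w1: successors {w0}; ~<>q there: w0:F. ✗
w2: successors {w6}; ~<>q there: w6:F. ✗
w3: successors {w2, w3}; ~<>q there: w2:T, w3:T. ✓
w4: successors {w0, w3, w6, w7}; ~<>q there: w0:F, w3:T, w6:F, w7:F. ✗
w5: successors {w0, w3, w4}; ~<>q there: w0:F, w3:T, w4:F. ✗
w6: successors {w0, w5}; ~<>q there: w0:F, w5:T. ✗
w7: successors {w2, w3, w5, w7}; ~<>q there: w2:T, w3:T, w5:T, w7:F. ✗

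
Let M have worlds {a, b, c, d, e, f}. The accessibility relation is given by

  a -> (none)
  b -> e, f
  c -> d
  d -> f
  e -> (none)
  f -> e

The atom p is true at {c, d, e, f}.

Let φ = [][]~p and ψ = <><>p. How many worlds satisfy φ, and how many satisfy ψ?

3 and 3

For [][]~p:
a: no successors, so [][]~p holds vacuously. ✓
b: successors {e, f}; []~p there: e:T, f:F. ✗
c: successors {d}; []~p there: d:F. ✗
d: successors {f}; []~p there: f:F. ✗
e: no successors, so [][]~p holds vacuously. ✓
f: successors {e}; []~p there: e:T. ✓
— 3 worlds.
For <><>p:
a: no successors, so <><>p fails. ✗
b: successors {e, f}; <>p there: e:F, f:T. ✓
c: successors {d}; <>p there: d:T. ✓
d: successors {f}; <>p there: f:T. ✓
e: no successors, so <><>p fails. ✗
f: successors {e}; <>p there: e:F. ✗
— 3 worlds.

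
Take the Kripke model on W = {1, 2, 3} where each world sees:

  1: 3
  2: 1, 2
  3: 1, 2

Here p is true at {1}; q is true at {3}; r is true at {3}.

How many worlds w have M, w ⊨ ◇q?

1: successors {3}; q there: 3:T. ✓
2: successors {1, 2}; q there: 1:F, 2:F. ✗
3: successors {1, 2}; q there: 1:F, 2:F. ✗
Satisfying worlds: {1}.

1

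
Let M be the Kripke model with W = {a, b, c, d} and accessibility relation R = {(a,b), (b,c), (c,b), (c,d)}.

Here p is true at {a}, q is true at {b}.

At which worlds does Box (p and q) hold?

a: successors {b}; p and q there: b:F. ✗
b: successors {c}; p and q there: c:F. ✗
c: successors {b, d}; p and q there: b:F, d:F. ✗
d: no successors, so Box (p and q) holds vacuously. ✓

{d}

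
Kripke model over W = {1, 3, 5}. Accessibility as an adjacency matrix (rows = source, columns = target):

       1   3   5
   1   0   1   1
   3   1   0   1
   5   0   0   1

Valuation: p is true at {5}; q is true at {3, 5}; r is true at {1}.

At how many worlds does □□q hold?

2

1: successors {3, 5}; □q there: 3:F, 5:T. ✗
3: successors {1, 5}; □q there: 1:T, 5:T. ✓
5: successors {5}; □q there: 5:T. ✓
Satisfying worlds: {3, 5}.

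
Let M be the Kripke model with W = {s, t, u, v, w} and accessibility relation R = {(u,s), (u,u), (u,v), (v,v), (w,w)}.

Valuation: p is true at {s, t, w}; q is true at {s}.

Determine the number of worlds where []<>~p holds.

3

s: no successors, so []<>~p holds vacuously. ✓
t: no successors, so []<>~p holds vacuously. ✓
u: successors {s, u, v}; <>~p there: s:F, u:T, v:T. ✗
v: successors {v}; <>~p there: v:T. ✓
w: successors {w}; <>~p there: w:F. ✗
Satisfying worlds: {s, t, v}.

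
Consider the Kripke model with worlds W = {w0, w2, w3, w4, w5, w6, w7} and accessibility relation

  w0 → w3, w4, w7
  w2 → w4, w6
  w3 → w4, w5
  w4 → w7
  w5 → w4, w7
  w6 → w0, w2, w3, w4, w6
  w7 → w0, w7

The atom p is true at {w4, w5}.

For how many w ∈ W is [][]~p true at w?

2

w0: successors {w3, w4, w7}; []~p there: w3:F, w4:T, w7:T. ✗
w2: successors {w4, w6}; []~p there: w4:T, w6:F. ✗
w3: successors {w4, w5}; []~p there: w4:T, w5:F. ✗
w4: successors {w7}; []~p there: w7:T. ✓
w5: successors {w4, w7}; []~p there: w4:T, w7:T. ✓
w6: successors {w0, w2, w3, w4, w6}; []~p there: w0:F, w2:F, w3:F, w4:T, w6:F. ✗
w7: successors {w0, w7}; []~p there: w0:F, w7:T. ✗
Satisfying worlds: {w4, w5}.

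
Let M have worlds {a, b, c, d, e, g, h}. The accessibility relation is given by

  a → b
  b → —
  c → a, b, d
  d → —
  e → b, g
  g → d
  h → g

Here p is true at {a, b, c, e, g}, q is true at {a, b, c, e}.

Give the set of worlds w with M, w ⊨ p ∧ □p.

a: p is T, □p is T. ✓
b: p is T, □p is T. ✓
c: p is T, □p is F. ✗
d: p is F, □p is T. ✗
e: p is T, □p is T. ✓
g: p is T, □p is F. ✗
h: p is F, □p is T. ✗

{a, b, e}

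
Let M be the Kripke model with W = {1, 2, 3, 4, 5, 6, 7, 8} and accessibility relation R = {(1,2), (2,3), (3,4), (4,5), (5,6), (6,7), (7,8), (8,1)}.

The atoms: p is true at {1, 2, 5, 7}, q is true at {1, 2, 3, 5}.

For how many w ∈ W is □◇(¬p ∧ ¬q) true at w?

1: successors {2}; ◇(¬p ∧ ¬q) there: 2:F. ✗
2: successors {3}; ◇(¬p ∧ ¬q) there: 3:T. ✓
3: successors {4}; ◇(¬p ∧ ¬q) there: 4:F. ✗
4: successors {5}; ◇(¬p ∧ ¬q) there: 5:T. ✓
5: successors {6}; ◇(¬p ∧ ¬q) there: 6:F. ✗
6: successors {7}; ◇(¬p ∧ ¬q) there: 7:T. ✓
7: successors {8}; ◇(¬p ∧ ¬q) there: 8:F. ✗
8: successors {1}; ◇(¬p ∧ ¬q) there: 1:F. ✗
Satisfying worlds: {2, 4, 6}.

3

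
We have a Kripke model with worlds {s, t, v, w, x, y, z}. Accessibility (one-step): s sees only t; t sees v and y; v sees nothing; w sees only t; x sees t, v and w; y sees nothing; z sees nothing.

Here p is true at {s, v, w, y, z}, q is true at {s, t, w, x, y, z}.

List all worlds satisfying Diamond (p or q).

s: successors {t}; p or q there: t:T. ✓
t: successors {v, y}; p or q there: v:T, y:T. ✓
v: no successors, so Diamond (p or q) fails. ✗
w: successors {t}; p or q there: t:T. ✓
x: successors {t, v, w}; p or q there: t:T, v:T, w:T. ✓
y: no successors, so Diamond (p or q) fails. ✗
z: no successors, so Diamond (p or q) fails. ✗

{s, t, w, x}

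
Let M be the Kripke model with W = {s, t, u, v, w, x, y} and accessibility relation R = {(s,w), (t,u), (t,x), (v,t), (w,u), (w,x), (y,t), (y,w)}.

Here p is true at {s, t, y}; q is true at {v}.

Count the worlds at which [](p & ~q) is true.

s: successors {w}; p & ~q there: w:F. ✗
t: successors {u, x}; p & ~q there: u:F, x:F. ✗
u: no successors, so [](p & ~q) holds vacuously. ✓
v: successors {t}; p & ~q there: t:T. ✓
w: successors {u, x}; p & ~q there: u:F, x:F. ✗
x: no successors, so [](p & ~q) holds vacuously. ✓
y: successors {t, w}; p & ~q there: t:T, w:F. ✗
Satisfying worlds: {u, v, x}.

3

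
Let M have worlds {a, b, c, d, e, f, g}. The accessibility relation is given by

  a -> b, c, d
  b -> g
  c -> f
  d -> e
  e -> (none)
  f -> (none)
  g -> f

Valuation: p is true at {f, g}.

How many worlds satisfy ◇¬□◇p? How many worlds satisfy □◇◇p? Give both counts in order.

2 and 2

For ◇¬□◇p:
a: successors {b, c, d}; ¬□◇p there: b:F, c:T, d:T. ✓
b: successors {g}; ¬□◇p there: g:T. ✓
c: successors {f}; ¬□◇p there: f:F. ✗
d: successors {e}; ¬□◇p there: e:F. ✗
e: no successors, so ◇¬□◇p fails. ✗
f: no successors, so ◇¬□◇p fails. ✗
g: successors {f}; ¬□◇p there: f:F. ✗
— 2 worlds.
For □◇◇p:
a: successors {b, c, d}; ◇◇p there: b:T, c:F, d:F. ✗
b: successors {g}; ◇◇p there: g:F. ✗
c: successors {f}; ◇◇p there: f:F. ✗
d: successors {e}; ◇◇p there: e:F. ✗
e: no successors, so □◇◇p holds vacuously. ✓
f: no successors, so □◇◇p holds vacuously. ✓
g: successors {f}; ◇◇p there: f:F. ✗
— 2 worlds.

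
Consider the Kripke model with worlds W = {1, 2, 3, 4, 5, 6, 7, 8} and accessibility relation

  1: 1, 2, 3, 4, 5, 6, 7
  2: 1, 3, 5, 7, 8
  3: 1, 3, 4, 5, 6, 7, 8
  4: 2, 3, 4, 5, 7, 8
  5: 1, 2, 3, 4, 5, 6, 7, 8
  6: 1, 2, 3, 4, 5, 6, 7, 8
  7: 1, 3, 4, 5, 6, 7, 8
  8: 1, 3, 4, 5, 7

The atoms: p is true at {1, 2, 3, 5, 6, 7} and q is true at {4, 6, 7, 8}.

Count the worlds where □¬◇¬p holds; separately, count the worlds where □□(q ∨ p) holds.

For □¬◇¬p:
1: successors {1, 2, 3, 4, 5, 6, 7}; ¬◇¬p there: 1:F, 2:F, 3:F, 4:F, 5:F, 6:F, 7:F. ✗
2: successors {1, 3, 5, 7, 8}; ¬◇¬p there: 1:F, 3:F, 5:F, 7:F, 8:F. ✗
3: successors {1, 3, 4, 5, 6, 7, 8}; ¬◇¬p there: 1:F, 3:F, 4:F, 5:F, 6:F, 7:F, 8:F. ✗
4: successors {2, 3, 4, 5, 7, 8}; ¬◇¬p there: 2:F, 3:F, 4:F, 5:F, 7:F, 8:F. ✗
5: successors {1, 2, 3, 4, 5, 6, 7, 8}; ¬◇¬p there: 1:F, 2:F, 3:F, 4:F, 5:F, 6:F, 7:F, 8:F. ✗
6: successors {1, 2, 3, 4, 5, 6, 7, 8}; ¬◇¬p there: 1:F, 2:F, 3:F, 4:F, 5:F, 6:F, 7:F, 8:F. ✗
7: successors {1, 3, 4, 5, 6, 7, 8}; ¬◇¬p there: 1:F, 3:F, 4:F, 5:F, 6:F, 7:F, 8:F. ✗
8: successors {1, 3, 4, 5, 7}; ¬◇¬p there: 1:F, 3:F, 4:F, 5:F, 7:F. ✗
— 0 worlds.
For □□(q ∨ p):
1: successors {1, 2, 3, 4, 5, 6, 7}; □(q ∨ p) there: 1:T, 2:T, 3:T, 4:T, 5:T, 6:T, 7:T. ✓
2: successors {1, 3, 5, 7, 8}; □(q ∨ p) there: 1:T, 3:T, 5:T, 7:T, 8:T. ✓
3: successors {1, 3, 4, 5, 6, 7, 8}; □(q ∨ p) there: 1:T, 3:T, 4:T, 5:T, 6:T, 7:T, 8:T. ✓
4: successors {2, 3, 4, 5, 7, 8}; □(q ∨ p) there: 2:T, 3:T, 4:T, 5:T, 7:T, 8:T. ✓
5: successors {1, 2, 3, 4, 5, 6, 7, 8}; □(q ∨ p) there: 1:T, 2:T, 3:T, 4:T, 5:T, 6:T, 7:T, 8:T. ✓
6: successors {1, 2, 3, 4, 5, 6, 7, 8}; □(q ∨ p) there: 1:T, 2:T, 3:T, 4:T, 5:T, 6:T, 7:T, 8:T. ✓
7: successors {1, 3, 4, 5, 6, 7, 8}; □(q ∨ p) there: 1:T, 3:T, 4:T, 5:T, 6:T, 7:T, 8:T. ✓
8: successors {1, 3, 4, 5, 7}; □(q ∨ p) there: 1:T, 3:T, 4:T, 5:T, 7:T. ✓
— 8 worlds.

0 and 8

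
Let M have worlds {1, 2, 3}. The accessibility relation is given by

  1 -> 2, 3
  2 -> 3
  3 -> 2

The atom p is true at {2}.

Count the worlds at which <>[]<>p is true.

1: successors {2, 3}; []<>p there: 2:T, 3:F. ✓
2: successors {3}; []<>p there: 3:F. ✗
3: successors {2}; []<>p there: 2:T. ✓
Satisfying worlds: {1, 3}.

2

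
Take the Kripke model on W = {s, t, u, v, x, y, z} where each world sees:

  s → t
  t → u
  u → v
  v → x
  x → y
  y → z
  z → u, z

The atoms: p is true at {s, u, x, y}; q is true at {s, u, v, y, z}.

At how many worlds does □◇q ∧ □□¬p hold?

s: □◇q is T, □□¬p is F. ✗
t: □◇q is T, □□¬p is T. ✓
u: □◇q is F, □□¬p is F. ✗
v: □◇q is T, □□¬p is F. ✗
x: □◇q is T, □□¬p is T. ✓
y: □◇q is T, □□¬p is F. ✗
z: □◇q is T, □□¬p is F. ✗
Satisfying worlds: {t, x}.

2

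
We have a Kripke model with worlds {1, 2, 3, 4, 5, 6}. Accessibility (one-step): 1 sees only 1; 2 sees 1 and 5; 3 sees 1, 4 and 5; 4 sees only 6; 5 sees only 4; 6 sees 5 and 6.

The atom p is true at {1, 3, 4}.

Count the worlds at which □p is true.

1: successors {1}; p there: 1:T. ✓
2: successors {1, 5}; p there: 1:T, 5:F. ✗
3: successors {1, 4, 5}; p there: 1:T, 4:T, 5:F. ✗
4: successors {6}; p there: 6:F. ✗
5: successors {4}; p there: 4:T. ✓
6: successors {5, 6}; p there: 5:F, 6:F. ✗
Satisfying worlds: {1, 5}.

2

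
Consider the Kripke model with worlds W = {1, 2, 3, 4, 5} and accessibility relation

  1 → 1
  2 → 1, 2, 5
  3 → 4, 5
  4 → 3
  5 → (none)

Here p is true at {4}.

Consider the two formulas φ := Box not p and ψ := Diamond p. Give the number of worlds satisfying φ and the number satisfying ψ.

For Box not p:
1: successors {1}; not p there: 1:T. ✓
2: successors {1, 2, 5}; not p there: 1:T, 2:T, 5:T. ✓
3: successors {4, 5}; not p there: 4:F, 5:T. ✗
4: successors {3}; not p there: 3:T. ✓
5: no successors, so Box not p holds vacuously. ✓
— 4 worlds.
For Diamond p:
1: successors {1}; p there: 1:F. ✗
2: successors {1, 2, 5}; p there: 1:F, 2:F, 5:F. ✗
3: successors {4, 5}; p there: 4:T, 5:F. ✓
4: successors {3}; p there: 3:F. ✗
5: no successors, so Diamond p fails. ✗
— 1 world.

4 and 1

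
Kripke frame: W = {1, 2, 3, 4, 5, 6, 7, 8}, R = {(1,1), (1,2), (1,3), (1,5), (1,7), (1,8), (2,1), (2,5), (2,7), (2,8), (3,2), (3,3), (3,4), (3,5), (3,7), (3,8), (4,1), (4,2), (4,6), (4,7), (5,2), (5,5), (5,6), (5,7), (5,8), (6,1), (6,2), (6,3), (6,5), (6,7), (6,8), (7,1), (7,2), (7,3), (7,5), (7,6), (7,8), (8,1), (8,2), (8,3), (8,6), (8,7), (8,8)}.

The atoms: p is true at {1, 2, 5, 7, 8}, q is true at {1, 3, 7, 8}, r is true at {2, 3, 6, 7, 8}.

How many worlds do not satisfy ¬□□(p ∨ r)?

3

1: □□(p ∨ r) is F. ✓
2: □□(p ∨ r) is T. ✗
3: □□(p ∨ r) is F. ✓
4: □□(p ∨ r) is T. ✗
5: □□(p ∨ r) is T. ✗
6: □□(p ∨ r) is F. ✓
7: □□(p ∨ r) is F. ✓
8: □□(p ∨ r) is F. ✓
Satisfying worlds: {1, 3, 6, 7, 8}.
So ¬□□(p ∨ r) fails at the other 3 worlds.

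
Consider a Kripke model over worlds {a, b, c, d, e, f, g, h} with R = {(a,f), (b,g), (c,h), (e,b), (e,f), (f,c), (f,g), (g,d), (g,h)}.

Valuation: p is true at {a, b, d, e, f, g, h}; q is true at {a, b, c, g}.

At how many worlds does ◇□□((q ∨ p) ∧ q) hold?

a: successors {f}; □□((q ∨ p) ∧ q) there: f:F. ✗
b: successors {g}; □□((q ∨ p) ∧ q) there: g:T. ✓
c: successors {h}; □□((q ∨ p) ∧ q) there: h:T. ✓
d: no successors, so ◇□□((q ∨ p) ∧ q) fails. ✗
e: successors {b, f}; □□((q ∨ p) ∧ q) there: b:F, f:F. ✗
f: successors {c, g}; □□((q ∨ p) ∧ q) there: c:T, g:T. ✓
g: successors {d, h}; □□((q ∨ p) ∧ q) there: d:T, h:T. ✓
h: no successors, so ◇□□((q ∨ p) ∧ q) fails. ✗
Satisfying worlds: {b, c, f, g}.

4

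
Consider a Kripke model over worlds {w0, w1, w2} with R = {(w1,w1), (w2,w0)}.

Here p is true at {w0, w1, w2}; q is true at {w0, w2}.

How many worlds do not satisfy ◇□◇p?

1

w0: no successors, so ◇□◇p fails. ✗
w1: successors {w1}; □◇p there: w1:T. ✓
w2: successors {w0}; □◇p there: w0:T. ✓
Satisfying worlds: {w1, w2}.
So ◇□◇p fails at the other 1 world.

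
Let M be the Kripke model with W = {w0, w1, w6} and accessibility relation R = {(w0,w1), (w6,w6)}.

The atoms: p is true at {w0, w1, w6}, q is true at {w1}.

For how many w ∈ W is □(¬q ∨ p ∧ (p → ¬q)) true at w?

2

w0: successors {w1}; ¬q ∨ p ∧ (p → ¬q) there: w1:F. ✗
w1: no successors, so □(¬q ∨ p ∧ (p → ¬q)) holds vacuously. ✓
w6: successors {w6}; ¬q ∨ p ∧ (p → ¬q) there: w6:T. ✓
Satisfying worlds: {w1, w6}.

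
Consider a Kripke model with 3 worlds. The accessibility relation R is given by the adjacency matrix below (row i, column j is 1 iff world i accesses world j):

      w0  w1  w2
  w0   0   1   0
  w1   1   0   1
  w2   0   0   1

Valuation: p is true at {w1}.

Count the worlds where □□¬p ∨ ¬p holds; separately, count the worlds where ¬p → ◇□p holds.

For □□¬p ∨ ¬p:
w0: □□¬p is T, ¬p is T. ✓
w1: □□¬p is F, ¬p is F. ✗
w2: □□¬p is T, ¬p is T. ✓
— 2 worlds.
For ¬p → ◇□p:
w0: ¬p is T, ◇□p is F. ✗
w1: ¬p is F, ◇□p is T. ✓
w2: ¬p is T, ◇□p is F. ✗
— 1 world.

2 and 1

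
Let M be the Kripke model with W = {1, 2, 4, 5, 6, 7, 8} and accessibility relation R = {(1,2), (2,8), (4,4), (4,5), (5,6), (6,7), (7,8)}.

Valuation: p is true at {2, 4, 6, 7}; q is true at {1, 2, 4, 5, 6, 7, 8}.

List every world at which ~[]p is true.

{2, 4, 7}

1: []p is T. ✗
2: []p is F. ✓
4: []p is F. ✓
5: []p is T. ✗
6: []p is T. ✗
7: []p is F. ✓
8: []p is T. ✗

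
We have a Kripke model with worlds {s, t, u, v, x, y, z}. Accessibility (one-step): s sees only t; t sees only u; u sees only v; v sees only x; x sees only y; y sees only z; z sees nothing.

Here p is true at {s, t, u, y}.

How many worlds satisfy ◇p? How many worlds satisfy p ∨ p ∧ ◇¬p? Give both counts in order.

For ◇p:
s: successors {t}; p there: t:T. ✓
t: successors {u}; p there: u:T. ✓
u: successors {v}; p there: v:F. ✗
v: successors {x}; p there: x:F. ✗
x: successors {y}; p there: y:T. ✓
y: successors {z}; p there: z:F. ✗
z: no successors, so ◇p fails. ✗
— 3 worlds.
For p ∨ p ∧ ◇¬p:
s: p is T, p ∧ ◇¬p is F. ✓
t: p is T, p ∧ ◇¬p is F. ✓
u: p is T, p ∧ ◇¬p is T. ✓
v: p is F, p ∧ ◇¬p is F. ✗
x: p is F, p ∧ ◇¬p is F. ✗
y: p is T, p ∧ ◇¬p is T. ✓
z: p is F, p ∧ ◇¬p is F. ✗
— 4 worlds.

3 and 4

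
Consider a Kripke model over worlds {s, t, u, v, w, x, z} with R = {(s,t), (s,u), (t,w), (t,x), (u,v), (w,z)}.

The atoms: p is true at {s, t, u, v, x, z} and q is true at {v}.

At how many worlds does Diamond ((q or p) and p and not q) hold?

3

s: successors {t, u}; (q or p) and p and not q there: t:T, u:T. ✓
t: successors {w, x}; (q or p) and p and not q there: w:F, x:T. ✓
u: successors {v}; (q or p) and p and not q there: v:F. ✗
v: no successors, so Diamond ((q or p) and p and not q) fails. ✗
w: successors {z}; (q or p) and p and not q there: z:T. ✓
x: no successors, so Diamond ((q or p) and p and not q) fails. ✗
z: no successors, so Diamond ((q or p) and p and not q) fails. ✗
Satisfying worlds: {s, t, w}.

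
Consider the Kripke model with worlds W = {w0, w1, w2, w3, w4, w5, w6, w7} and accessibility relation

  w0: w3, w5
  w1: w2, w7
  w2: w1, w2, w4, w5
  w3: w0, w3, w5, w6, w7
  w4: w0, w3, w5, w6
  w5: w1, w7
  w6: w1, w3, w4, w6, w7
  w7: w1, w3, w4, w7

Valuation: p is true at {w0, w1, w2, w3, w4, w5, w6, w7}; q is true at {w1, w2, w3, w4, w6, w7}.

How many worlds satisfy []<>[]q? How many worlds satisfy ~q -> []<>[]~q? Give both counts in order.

8 and 6

For []<>[]q:
w0: successors {w3, w5}; <>[]q there: w3:T, w5:T. ✓
w1: successors {w2, w7}; <>[]q there: w2:T, w7:T. ✓
w2: successors {w1, w2, w4, w5}; <>[]q there: w1:T, w2:T, w4:T, w5:T. ✓
w3: successors {w0, w3, w5, w6, w7}; <>[]q there: w0:T, w3:T, w5:T, w6:T, w7:T. ✓
w4: successors {w0, w3, w5, w6}; <>[]q there: w0:T, w3:T, w5:T, w6:T. ✓
w5: successors {w1, w7}; <>[]q there: w1:T, w7:T. ✓
w6: successors {w1, w3, w4, w6, w7}; <>[]q there: w1:T, w3:T, w4:T, w6:T, w7:T. ✓
w7: successors {w1, w3, w4, w7}; <>[]q there: w1:T, w3:T, w4:T, w7:T. ✓
— 8 worlds.
For ~q -> []<>[]~q:
w0: ~q is T, []<>[]~q is F. ✗
w1: ~q is F, []<>[]~q is F. ✓
w2: ~q is F, []<>[]~q is F. ✓
w3: ~q is F, []<>[]~q is F. ✓
w4: ~q is F, []<>[]~q is F. ✓
w5: ~q is T, []<>[]~q is F. ✗
w6: ~q is F, []<>[]~q is F. ✓
w7: ~q is F, []<>[]~q is F. ✓
— 6 worlds.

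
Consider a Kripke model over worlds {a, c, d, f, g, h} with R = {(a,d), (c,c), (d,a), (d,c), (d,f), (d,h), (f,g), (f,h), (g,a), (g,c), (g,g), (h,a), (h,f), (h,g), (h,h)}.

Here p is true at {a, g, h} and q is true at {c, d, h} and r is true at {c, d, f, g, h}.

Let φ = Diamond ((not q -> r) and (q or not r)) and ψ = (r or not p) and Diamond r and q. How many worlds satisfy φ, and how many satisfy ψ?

For Diamond ((not q -> r) and (q or not r)):
a: successors {d}; (not q -> r) and (q or not r) there: d:T. ✓
c: successors {c}; (not q -> r) and (q or not r) there: c:T. ✓
d: successors {a, c, f, h}; (not q -> r) and (q or not r) there: a:F, c:T, f:F, h:T. ✓
f: successors {g, h}; (not q -> r) and (q or not r) there: g:F, h:T. ✓
g: successors {a, c, g}; (not q -> r) and (q or not r) there: a:F, c:T, g:F. ✓
h: successors {a, f, g, h}; (not q -> r) and (q or not r) there: a:F, f:F, g:F, h:T. ✓
— 6 worlds.
For (r or not p) and Diamond r and q:
a: r or not p is F, Diamond r and q is F. ✗
c: r or not p is T, Diamond r and q is T. ✓
d: r or not p is T, Diamond r and q is T. ✓
f: r or not p is T, Diamond r and q is F. ✗
g: r or not p is T, Diamond r and q is F. ✗
h: r or not p is T, Diamond r and q is T. ✓
— 3 worlds.

6 and 3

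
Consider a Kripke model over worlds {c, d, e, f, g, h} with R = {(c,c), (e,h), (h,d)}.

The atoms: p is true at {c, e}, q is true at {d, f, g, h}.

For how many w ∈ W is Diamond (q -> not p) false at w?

3

c: successors {c}; q -> not p there: c:T. ✓
d: no successors, so Diamond (q -> not p) fails. ✗
e: successors {h}; q -> not p there: h:T. ✓
f: no successors, so Diamond (q -> not p) fails. ✗
g: no successors, so Diamond (q -> not p) fails. ✗
h: successors {d}; q -> not p there: d:T. ✓
Satisfying worlds: {c, e, h}.
So Diamond (q -> not p) fails at the other 3 worlds.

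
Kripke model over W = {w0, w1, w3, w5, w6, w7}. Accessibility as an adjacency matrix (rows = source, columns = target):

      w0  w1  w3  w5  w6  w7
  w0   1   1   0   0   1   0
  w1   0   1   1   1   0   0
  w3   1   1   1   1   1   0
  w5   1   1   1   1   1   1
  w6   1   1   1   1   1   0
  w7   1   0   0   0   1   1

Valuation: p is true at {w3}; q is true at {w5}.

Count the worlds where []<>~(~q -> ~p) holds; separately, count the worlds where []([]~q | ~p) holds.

For []<>~(~q -> ~p):
w0: successors {w0, w1, w6}; <>~(~q -> ~p) there: w0:F, w1:T, w6:T. ✗
w1: successors {w1, w3, w5}; <>~(~q -> ~p) there: w1:T, w3:T, w5:T. ✓
w3: successors {w0, w1, w3, w5, w6}; <>~(~q -> ~p) there: w0:F, w1:T, w3:T, w5:T, w6:T. ✗
w5: successors {w0, w1, w3, w5, w6, w7}; <>~(~q -> ~p) there: w0:F, w1:T, w3:T, w5:T, w6:T, w7:F. ✗
w6: successors {w0, w1, w3, w5, w6}; <>~(~q -> ~p) there: w0:F, w1:T, w3:T, w5:T, w6:T. ✗
w7: successors {w0, w6, w7}; <>~(~q -> ~p) there: w0:F, w6:T, w7:F. ✗
— 1 world.
For []([]~q | ~p):
w0: successors {w0, w1, w6}; []~q | ~p there: w0:T, w1:T, w6:T. ✓
w1: successors {w1, w3, w5}; []~q | ~p there: w1:T, w3:F, w5:T. ✗
w3: successors {w0, w1, w3, w5, w6}; []~q | ~p there: w0:T, w1:T, w3:F, w5:T, w6:T. ✗
w5: successors {w0, w1, w3, w5, w6, w7}; []~q | ~p there: w0:T, w1:T, w3:F, w5:T, w6:T, w7:T. ✗
w6: successors {w0, w1, w3, w5, w6}; []~q | ~p there: w0:T, w1:T, w3:F, w5:T, w6:T. ✗
w7: successors {w0, w6, w7}; []~q | ~p there: w0:T, w6:T, w7:T. ✓
— 2 worlds.

1 and 2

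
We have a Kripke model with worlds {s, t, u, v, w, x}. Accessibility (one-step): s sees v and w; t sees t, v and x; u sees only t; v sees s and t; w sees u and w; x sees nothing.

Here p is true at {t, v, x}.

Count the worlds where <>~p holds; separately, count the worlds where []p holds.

3 and 3

For <>~p:
s: successors {v, w}; ~p there: v:F, w:T. ✓
t: successors {t, v, x}; ~p there: t:F, v:F, x:F. ✗
u: successors {t}; ~p there: t:F. ✗
v: successors {s, t}; ~p there: s:T, t:F. ✓
w: successors {u, w}; ~p there: u:T, w:T. ✓
x: no successors, so <>~p fails. ✗
— 3 worlds.
For []p:
s: successors {v, w}; p there: v:T, w:F. ✗
t: successors {t, v, x}; p there: t:T, v:T, x:T. ✓
u: successors {t}; p there: t:T. ✓
v: successors {s, t}; p there: s:F, t:T. ✗
w: successors {u, w}; p there: u:F, w:F. ✗
x: no successors, so []p holds vacuously. ✓
— 3 worlds.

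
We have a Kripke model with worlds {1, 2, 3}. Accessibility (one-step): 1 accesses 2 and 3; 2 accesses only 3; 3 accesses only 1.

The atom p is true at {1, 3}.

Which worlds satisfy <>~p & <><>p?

{1}

1: <>~p is T, <><>p is T. ✓
2: <>~p is F, <><>p is T. ✗
3: <>~p is F, <><>p is T. ✗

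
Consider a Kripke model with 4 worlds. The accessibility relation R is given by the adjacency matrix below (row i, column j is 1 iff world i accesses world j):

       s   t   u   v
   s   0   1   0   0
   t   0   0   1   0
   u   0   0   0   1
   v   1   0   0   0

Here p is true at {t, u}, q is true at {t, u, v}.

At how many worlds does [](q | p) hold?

s: successors {t}; q | p there: t:T. ✓
t: successors {u}; q | p there: u:T. ✓
u: successors {v}; q | p there: v:T. ✓
v: successors {s}; q | p there: s:F. ✗
Satisfying worlds: {s, t, u}.

3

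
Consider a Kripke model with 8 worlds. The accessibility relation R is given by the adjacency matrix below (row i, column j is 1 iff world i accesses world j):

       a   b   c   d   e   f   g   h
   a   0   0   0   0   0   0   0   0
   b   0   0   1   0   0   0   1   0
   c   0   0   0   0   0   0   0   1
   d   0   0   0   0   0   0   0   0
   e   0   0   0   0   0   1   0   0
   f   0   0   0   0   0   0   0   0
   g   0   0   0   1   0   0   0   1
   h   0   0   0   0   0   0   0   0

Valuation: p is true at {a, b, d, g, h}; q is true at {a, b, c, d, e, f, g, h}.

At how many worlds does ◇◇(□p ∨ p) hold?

1

a: no successors, so ◇◇(□p ∨ p) fails. ✗
b: successors {c, g}; ◇(□p ∨ p) there: c:T, g:T. ✓
c: successors {h}; ◇(□p ∨ p) there: h:F. ✗
d: no successors, so ◇◇(□p ∨ p) fails. ✗
e: successors {f}; ◇(□p ∨ p) there: f:F. ✗
f: no successors, so ◇◇(□p ∨ p) fails. ✗
g: successors {d, h}; ◇(□p ∨ p) there: d:F, h:F. ✗
h: no successors, so ◇◇(□p ∨ p) fails. ✗
Satisfying worlds: {b}.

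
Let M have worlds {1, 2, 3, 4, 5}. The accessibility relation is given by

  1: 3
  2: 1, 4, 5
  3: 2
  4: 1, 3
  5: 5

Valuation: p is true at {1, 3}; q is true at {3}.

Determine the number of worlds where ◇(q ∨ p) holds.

3

1: successors {3}; q ∨ p there: 3:T. ✓
2: successors {1, 4, 5}; q ∨ p there: 1:T, 4:F, 5:F. ✓
3: successors {2}; q ∨ p there: 2:F. ✗
4: successors {1, 3}; q ∨ p there: 1:T, 3:T. ✓
5: successors {5}; q ∨ p there: 5:F. ✗
Satisfying worlds: {1, 2, 4}.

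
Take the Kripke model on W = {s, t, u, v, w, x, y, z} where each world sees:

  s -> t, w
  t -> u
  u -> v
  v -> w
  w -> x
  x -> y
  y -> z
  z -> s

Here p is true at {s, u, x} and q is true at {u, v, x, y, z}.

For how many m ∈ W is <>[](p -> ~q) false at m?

2

s: successors {t, w}; [](p -> ~q) there: t:F, w:F. ✗
t: successors {u}; [](p -> ~q) there: u:T. ✓
u: successors {v}; [](p -> ~q) there: v:T. ✓
v: successors {w}; [](p -> ~q) there: w:F. ✗
w: successors {x}; [](p -> ~q) there: x:T. ✓
x: successors {y}; [](p -> ~q) there: y:T. ✓
y: successors {z}; [](p -> ~q) there: z:T. ✓
z: successors {s}; [](p -> ~q) there: s:T. ✓
Satisfying worlds: {t, u, w, x, y, z}.
So <>[](p -> ~q) fails at the other 2 worlds.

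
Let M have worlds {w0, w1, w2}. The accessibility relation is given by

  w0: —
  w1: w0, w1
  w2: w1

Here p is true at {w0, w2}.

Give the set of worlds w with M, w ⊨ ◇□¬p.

w0: no successors, so ◇□¬p fails. ✗
w1: successors {w0, w1}; □¬p there: w0:T, w1:F. ✓
w2: successors {w1}; □¬p there: w1:F. ✗

{w1}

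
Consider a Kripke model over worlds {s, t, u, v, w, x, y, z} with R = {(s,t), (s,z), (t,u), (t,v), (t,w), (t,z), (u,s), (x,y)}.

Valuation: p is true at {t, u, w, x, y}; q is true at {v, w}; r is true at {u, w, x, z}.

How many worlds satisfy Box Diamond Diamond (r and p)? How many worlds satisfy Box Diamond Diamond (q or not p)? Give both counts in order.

5 and 5

For Box Diamond Diamond (r and p):
s: successors {t, z}; Diamond Diamond (r and p) there: t:F, z:F. ✗
t: successors {u, v, w, z}; Diamond Diamond (r and p) there: u:F, v:F, w:F, z:F. ✗
u: successors {s}; Diamond Diamond (r and p) there: s:T. ✓
v: no successors, so Box Diamond Diamond (r and p) holds vacuously. ✓
w: no successors, so Box Diamond Diamond (r and p) holds vacuously. ✓
x: successors {y}; Diamond Diamond (r and p) there: y:F. ✗
y: no successors, so Box Diamond Diamond (r and p) holds vacuously. ✓
z: no successors, so Box Diamond Diamond (r and p) holds vacuously. ✓
— 5 worlds.
For Box Diamond Diamond (q or not p):
s: successors {t, z}; Diamond Diamond (q or not p) there: t:T, z:F. ✗
t: successors {u, v, w, z}; Diamond Diamond (q or not p) there: u:T, v:F, w:F, z:F. ✗
u: successors {s}; Diamond Diamond (q or not p) there: s:T. ✓
v: no successors, so Box Diamond Diamond (q or not p) holds vacuously. ✓
w: no successors, so Box Diamond Diamond (q or not p) holds vacuously. ✓
x: successors {y}; Diamond Diamond (q or not p) there: y:F. ✗
y: no successors, so Box Diamond Diamond (q or not p) holds vacuously. ✓
z: no successors, so Box Diamond Diamond (q or not p) holds vacuously. ✓
— 5 worlds.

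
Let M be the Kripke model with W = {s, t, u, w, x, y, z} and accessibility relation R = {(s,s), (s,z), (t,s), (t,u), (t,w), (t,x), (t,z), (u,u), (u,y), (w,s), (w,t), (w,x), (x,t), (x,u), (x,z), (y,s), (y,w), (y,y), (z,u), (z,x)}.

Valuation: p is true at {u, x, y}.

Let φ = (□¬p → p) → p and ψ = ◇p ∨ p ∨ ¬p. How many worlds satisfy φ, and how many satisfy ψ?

For (□¬p → p) → p:
s: □¬p → p is F, p is F. ✓
t: □¬p → p is T, p is F. ✗
u: □¬p → p is T, p is T. ✓
w: □¬p → p is T, p is F. ✗
x: □¬p → p is T, p is T. ✓
y: □¬p → p is T, p is T. ✓
z: □¬p → p is T, p is F. ✗
— 4 worlds.
For ◇p ∨ p ∨ ¬p:
s: ◇p ∨ p is F, ¬p is T. ✓
t: ◇p ∨ p is T, ¬p is T. ✓
u: ◇p ∨ p is T, ¬p is F. ✓
w: ◇p ∨ p is T, ¬p is T. ✓
x: ◇p ∨ p is T, ¬p is F. ✓
y: ◇p ∨ p is T, ¬p is F. ✓
z: ◇p ∨ p is T, ¬p is T. ✓
— 7 worlds.

4 and 7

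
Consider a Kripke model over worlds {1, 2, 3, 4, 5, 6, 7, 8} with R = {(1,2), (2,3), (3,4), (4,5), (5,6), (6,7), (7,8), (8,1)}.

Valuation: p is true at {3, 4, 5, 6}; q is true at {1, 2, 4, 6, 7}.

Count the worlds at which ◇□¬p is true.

4

1: successors {2}; □¬p there: 2:F. ✗
2: successors {3}; □¬p there: 3:F. ✗
3: successors {4}; □¬p there: 4:F. ✗
4: successors {5}; □¬p there: 5:F. ✗
5: successors {6}; □¬p there: 6:T. ✓
6: successors {7}; □¬p there: 7:T. ✓
7: successors {8}; □¬p there: 8:T. ✓
8: successors {1}; □¬p there: 1:T. ✓
Satisfying worlds: {5, 6, 7, 8}.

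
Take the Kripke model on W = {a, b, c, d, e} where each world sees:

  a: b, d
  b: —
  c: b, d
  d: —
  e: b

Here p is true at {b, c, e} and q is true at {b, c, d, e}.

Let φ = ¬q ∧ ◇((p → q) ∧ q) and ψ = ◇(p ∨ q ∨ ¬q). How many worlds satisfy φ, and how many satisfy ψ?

1 and 3

For ¬q ∧ ◇((p → q) ∧ q):
a: ¬q is T, ◇((p → q) ∧ q) is T. ✓
b: ¬q is F, ◇((p → q) ∧ q) is F. ✗
c: ¬q is F, ◇((p → q) ∧ q) is T. ✗
d: ¬q is F, ◇((p → q) ∧ q) is F. ✗
e: ¬q is F, ◇((p → q) ∧ q) is T. ✗
— 1 world.
For ◇(p ∨ q ∨ ¬q):
a: successors {b, d}; p ∨ q ∨ ¬q there: b:T, d:T. ✓
b: no successors, so ◇(p ∨ q ∨ ¬q) fails. ✗
c: successors {b, d}; p ∨ q ∨ ¬q there: b:T, d:T. ✓
d: no successors, so ◇(p ∨ q ∨ ¬q) fails. ✗
e: successors {b}; p ∨ q ∨ ¬q there: b:T. ✓
— 3 worlds.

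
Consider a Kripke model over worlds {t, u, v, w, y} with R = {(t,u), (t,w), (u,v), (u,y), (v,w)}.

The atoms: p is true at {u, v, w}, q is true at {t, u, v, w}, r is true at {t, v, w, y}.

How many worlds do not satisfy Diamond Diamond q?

t: successors {u, w}; Diamond q there: u:T, w:F. ✓
u: successors {v, y}; Diamond q there: v:T, y:F. ✓
v: successors {w}; Diamond q there: w:F. ✗
w: no successors, so Diamond Diamond q fails. ✗
y: no successors, so Diamond Diamond q fails. ✗
Satisfying worlds: {t, u}.
So Diamond Diamond q fails at the other 3 worlds.

3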